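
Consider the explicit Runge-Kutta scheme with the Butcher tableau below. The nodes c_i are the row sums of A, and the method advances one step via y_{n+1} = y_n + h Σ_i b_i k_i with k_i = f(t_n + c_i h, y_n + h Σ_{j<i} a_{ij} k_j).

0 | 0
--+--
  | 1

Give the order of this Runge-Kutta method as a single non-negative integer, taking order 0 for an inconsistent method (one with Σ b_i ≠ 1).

b = (1)
c = (0)
Σ b_i: 1·1 = 1 ✓; 1 stage ⇒ order 1.

1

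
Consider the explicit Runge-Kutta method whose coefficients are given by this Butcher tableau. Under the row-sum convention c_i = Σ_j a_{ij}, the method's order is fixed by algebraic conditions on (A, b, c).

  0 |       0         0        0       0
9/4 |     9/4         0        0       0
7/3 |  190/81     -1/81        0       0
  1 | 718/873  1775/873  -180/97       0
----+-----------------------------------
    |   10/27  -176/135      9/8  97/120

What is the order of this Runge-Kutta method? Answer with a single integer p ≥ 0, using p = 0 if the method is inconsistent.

b = (10/27, -176/135, 9/8, 97/120)
c = (0, 9/4, 7/3, 1)
Ac = (0, 0, -1/36, 95/388)
Σ b_i: 10/27·1 + (-176/135)·1 + 9/8·1 + 97/120·1 = 1 ✓
b·c: (-176/135)·9/4 + 9/8·7/3 + 97/120·1 = 1/2 ✓
b·c²: (-176/135)·81/16 + 9/8·49/9 + 97/120·1 = 1/3 ✓
b·Ac: 9/8·(-1/36) + 97/120·95/388 = 1/6 ✓
b·c³: (-176/135)·729/64 + 9/8·343/27 + 97/120·1 = 1/4 ✓
b·(c∘Ac): 9/8·(-7/108) + 97/120·95/388 = 1/8 ✓
b·Ac²: 9/8·(-1/16) + 97/120·295/1552 = 1/12 ✓
b·A²c: 97/120·5/97 = 1/24 ✓; 4 stages ⇒ order 4.

4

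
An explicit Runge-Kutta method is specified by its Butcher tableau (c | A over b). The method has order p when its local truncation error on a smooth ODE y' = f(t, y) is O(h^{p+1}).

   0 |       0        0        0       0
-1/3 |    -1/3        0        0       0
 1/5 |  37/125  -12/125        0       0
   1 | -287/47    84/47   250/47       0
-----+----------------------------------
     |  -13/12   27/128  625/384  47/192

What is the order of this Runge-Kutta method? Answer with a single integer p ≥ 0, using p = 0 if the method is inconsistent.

4

b = (-13/12, 27/128, 625/384, 47/192)
c = (0, -1/3, 1/5, 1)
Ac = (0, 0, 4/125, 22/47)
Σ b_i: (-13/12)·1 + 27/128·1 + 625/384·1 + 47/192·1 = 1 ✓
b·c: 27/128·(-1/3) + 625/384·1/5 + 47/192·1 = 1/2 ✓
b·c²: 27/128·1/9 + 625/384·1/25 + 47/192·1 = 1/3 ✓
b·Ac: 625/384·4/125 + 47/192·22/47 = 1/6 ✓
b·c³: 27/128·(-1/27) + 625/384·1/125 + 47/192·1 = 1/4 ✓
b·(c∘Ac): 625/384·4/625 + 47/192·22/47 = 1/8 ✓
b·Ac²: 625/384·(-4/375) + 47/192·58/141 = 1/12 ✓
b·A²c: 47/192·8/47 = 1/24 ✓; 4 stages ⇒ order 4.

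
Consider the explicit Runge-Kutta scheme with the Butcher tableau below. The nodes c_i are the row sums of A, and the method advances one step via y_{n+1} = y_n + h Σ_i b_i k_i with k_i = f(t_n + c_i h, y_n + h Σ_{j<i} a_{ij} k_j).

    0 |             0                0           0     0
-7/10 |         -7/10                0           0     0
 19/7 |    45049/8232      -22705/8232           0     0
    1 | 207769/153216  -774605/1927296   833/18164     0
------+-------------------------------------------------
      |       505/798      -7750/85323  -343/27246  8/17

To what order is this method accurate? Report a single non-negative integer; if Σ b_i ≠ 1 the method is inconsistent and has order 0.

4

b = (505/798, -7750/85323, -343/27246, 8/17)
c = (0, -7/10, 19/7, 1)
Ac = (0, 0, 4541/2352, 935/2304)
Σ b_i: 505/798·1 + (-7750/85323)·1 + (-343/27246)·1 + 8/17·1 = 1 ✓
b·c: (-7750/85323)·(-7/10) + (-343/27246)·19/7 + 8/17·1 = 1/2 ✓
b·c²: (-7750/85323)·49/100 + (-343/27246)·361/49 + 8/17·1 = 1/3 ✓
b·Ac: (-343/27246)·4541/2352 + 8/17·935/2304 = 1/6 ✓
b·c³: (-7750/85323)·(-343/1000) + (-343/27246)·6859/343 + 8/17·1 = 1/4 ✓
b·(c∘Ac): (-343/27246)·86279/16464 + 8/17·935/2304 = 1/8 ✓
b·Ac²: (-343/27246)·(-4541/3360) + 8/17·3247/23040 = 1/12 ✓
b·A²c: 8/17·17/192 = 1/24 ✓; 4 stages ⇒ order 4.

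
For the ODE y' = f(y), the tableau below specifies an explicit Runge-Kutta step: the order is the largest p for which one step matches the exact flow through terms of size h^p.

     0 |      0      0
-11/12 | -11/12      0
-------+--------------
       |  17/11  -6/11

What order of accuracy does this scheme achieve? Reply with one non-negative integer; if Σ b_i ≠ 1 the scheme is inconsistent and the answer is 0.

2

b = (17/11, -6/11)
c = (0, -11/12)
Σ b_i: 17/11·1 + (-6/11)·1 = 1 ✓
b·c: (-6/11)·(-11/12) = 1/2 ✓; 2 stages ⇒ order 2.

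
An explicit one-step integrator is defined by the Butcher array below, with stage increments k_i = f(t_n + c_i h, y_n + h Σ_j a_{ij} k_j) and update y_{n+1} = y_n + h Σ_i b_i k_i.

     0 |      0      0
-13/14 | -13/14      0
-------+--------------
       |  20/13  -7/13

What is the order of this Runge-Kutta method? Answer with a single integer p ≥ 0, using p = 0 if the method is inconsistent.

2

b = (20/13, -7/13)
c = (0, -13/14)
Σ b_i: 20/13·1 + (-7/13)·1 = 1 ✓
b·c: (-7/13)·(-13/14) = 1/2 ✓; 2 stages ⇒ order 2.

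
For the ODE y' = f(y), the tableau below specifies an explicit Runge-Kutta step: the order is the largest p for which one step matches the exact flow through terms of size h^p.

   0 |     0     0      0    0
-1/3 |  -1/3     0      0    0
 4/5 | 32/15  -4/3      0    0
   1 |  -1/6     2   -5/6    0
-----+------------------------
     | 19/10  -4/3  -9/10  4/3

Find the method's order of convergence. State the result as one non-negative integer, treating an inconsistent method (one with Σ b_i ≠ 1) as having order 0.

1

b = (19/10, -4/3, -9/10, 4/3)
c = (0, -1/3, 4/5, 1)
Ac = (0, 0, 4/9, -4/3)
Σ b_i: 19/10·1 + (-4/3)·1 + (-9/10)·1 + 4/3·1 = 1 ✓
b·c: (-4/3)·(-1/3) + (-9/10)·4/5 + 4/3·1 = 238/225 ≠ 1/2 ⇒ order 1.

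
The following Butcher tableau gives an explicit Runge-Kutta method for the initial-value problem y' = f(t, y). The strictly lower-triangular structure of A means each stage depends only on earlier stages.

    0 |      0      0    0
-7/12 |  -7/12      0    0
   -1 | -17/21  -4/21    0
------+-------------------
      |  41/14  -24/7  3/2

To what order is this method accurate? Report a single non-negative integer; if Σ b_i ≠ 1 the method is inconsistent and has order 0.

b = (41/14, -24/7, 3/2)
c = (0, -7/12, -1)
Ac = (0, 0, 1/9)
Σ b_i: 41/14·1 + (-24/7)·1 + 3/2·1 = 1 ✓
b·c: (-24/7)·(-7/12) + 3/2·(-1) = 1/2 ✓
b·c²: (-24/7)·49/144 + 3/2·1 = 1/3 ✓
b·Ac: 3/2·1/9 = 1/6 ✓; 3 stages ⇒ order 3.

3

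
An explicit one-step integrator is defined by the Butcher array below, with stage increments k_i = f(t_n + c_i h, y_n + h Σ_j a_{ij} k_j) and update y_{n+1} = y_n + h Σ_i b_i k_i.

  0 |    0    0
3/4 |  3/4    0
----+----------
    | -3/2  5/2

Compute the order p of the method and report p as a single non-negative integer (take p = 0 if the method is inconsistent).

b = (-3/2, 5/2)
c = (0, 3/4)
Σ b_i: (-3/2)·1 + 5/2·1 = 1 ✓
b·c: 5/2·3/4 = 15/8 ≠ 1/2 ⇒ order 1.

1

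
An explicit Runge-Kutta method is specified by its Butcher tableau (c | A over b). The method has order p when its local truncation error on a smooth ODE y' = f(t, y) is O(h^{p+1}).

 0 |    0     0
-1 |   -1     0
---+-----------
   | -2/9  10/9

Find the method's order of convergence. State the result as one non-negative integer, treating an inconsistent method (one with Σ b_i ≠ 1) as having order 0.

0

b = (-2/9, 10/9)
c = (0, -1)
Σ b_i: (-2/9)·1 + 10/9·1 = 8/9 ≠ 1 ⇒ order 0.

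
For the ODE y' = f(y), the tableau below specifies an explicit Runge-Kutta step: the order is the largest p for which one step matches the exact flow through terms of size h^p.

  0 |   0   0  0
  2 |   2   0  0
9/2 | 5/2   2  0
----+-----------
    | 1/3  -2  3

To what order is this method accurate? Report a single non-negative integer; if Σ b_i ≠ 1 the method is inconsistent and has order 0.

0

b = (1/3, -2, 3)
c = (0, 2, 9/2)
Ac = (0, 0, 4)
Σ b_i: 1/3·1 + (-2)·1 + 3·1 = 4/3 ≠ 1 ⇒ order 0.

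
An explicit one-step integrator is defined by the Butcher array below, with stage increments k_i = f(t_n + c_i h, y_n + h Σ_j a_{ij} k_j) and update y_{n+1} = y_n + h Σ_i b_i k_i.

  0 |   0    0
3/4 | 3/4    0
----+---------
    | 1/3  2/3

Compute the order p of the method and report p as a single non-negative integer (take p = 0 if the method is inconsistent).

2

b = (1/3, 2/3)
c = (0, 3/4)
Σ b_i: 1/3·1 + 2/3·1 = 1 ✓
b·c: 2/3·3/4 = 1/2 ✓; 2 stages ⇒ order 2.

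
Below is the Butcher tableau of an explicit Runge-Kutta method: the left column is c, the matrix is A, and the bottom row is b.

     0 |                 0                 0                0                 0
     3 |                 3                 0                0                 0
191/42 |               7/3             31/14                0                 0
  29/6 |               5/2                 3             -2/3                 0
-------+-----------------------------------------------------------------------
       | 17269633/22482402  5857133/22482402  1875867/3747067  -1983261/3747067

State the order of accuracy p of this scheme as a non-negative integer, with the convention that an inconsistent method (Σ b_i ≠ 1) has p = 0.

b = (17269633/22482402, 5857133/22482402, 1875867/3747067, -1983261/3747067)
c = (0, 3, 191/42, 29/6)
Ac = (0, 0, 93/14, 376/63)
Σ b_i: 17269633/22482402·1 + 5857133/22482402·1 + 1875867/3747067·1 + (-1983261/3747067)·1 = 1 ✓
b·c: 5857133/22482402·3 + 1875867/3747067·191/42 + (-1983261/3747067)·29/6 = 1/2 ✓
b·c²: 5857133/22482402·9 + 1875867/3747067·36481/1764 + (-1983261/3747067)·841/36 = 1/3 ✓
b·Ac: 1875867/3747067·93/14 + (-1983261/3747067)·376/63 = 1/6 ✓
b·c³: 5857133/22482402·27 + 1875867/3747067·6967871/74088 + (-1983261/3747067)·24389/216 = -761555459/134894412 ≠ 1/4 ⇒ order 3.
b·(c∘Ac): 1875867/3747067·5921/196 + (-1983261/3747067)·5452/189 = -19506541/134894412 ≠ 1/8
b·Ac²: 1875867/3747067·279/14 + (-1983261/3747067)·34961/2646 = 704275118/236065221 ≠ 1/12
b·A²c: (-1983261/3747067)·(-31/7) = 8783013/3747067 ≠ 1/24

3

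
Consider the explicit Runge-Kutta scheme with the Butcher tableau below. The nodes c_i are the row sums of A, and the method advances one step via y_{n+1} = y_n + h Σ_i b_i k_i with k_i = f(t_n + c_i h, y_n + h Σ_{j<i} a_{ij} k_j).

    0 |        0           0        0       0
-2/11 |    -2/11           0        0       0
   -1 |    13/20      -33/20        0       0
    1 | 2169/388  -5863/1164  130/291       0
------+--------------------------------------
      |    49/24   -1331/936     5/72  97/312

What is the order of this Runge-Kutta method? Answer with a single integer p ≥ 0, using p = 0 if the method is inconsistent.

4

b = (49/24, -1331/936, 5/72, 97/312)
c = (0, -2/11, -1, 1)
Ac = (0, 0, 3/10, 91/194)
Σ b_i: 49/24·1 + (-1331/936)·1 + 5/72·1 + 97/312·1 = 1 ✓
b·c: (-1331/936)·(-2/11) + 5/72·(-1) + 97/312·1 = 1/2 ✓
b·c²: (-1331/936)·4/121 + 5/72·1 + 97/312·1 = 1/3 ✓
b·Ac: 5/72·3/10 + 97/312·91/194 = 1/6 ✓
b·c³: (-1331/936)·(-8/1331) + 5/72·(-1) + 97/312·1 = 1/4 ✓
b·(c∘Ac): 5/72·(-3/10) + 97/312·91/194 = 1/8 ✓
b·Ac²: 5/72·(-3/55) + 97/312·299/1067 = 1/12 ✓
b·A²c: 97/312·13/97 = 1/24 ✓; 4 stages ⇒ order 4.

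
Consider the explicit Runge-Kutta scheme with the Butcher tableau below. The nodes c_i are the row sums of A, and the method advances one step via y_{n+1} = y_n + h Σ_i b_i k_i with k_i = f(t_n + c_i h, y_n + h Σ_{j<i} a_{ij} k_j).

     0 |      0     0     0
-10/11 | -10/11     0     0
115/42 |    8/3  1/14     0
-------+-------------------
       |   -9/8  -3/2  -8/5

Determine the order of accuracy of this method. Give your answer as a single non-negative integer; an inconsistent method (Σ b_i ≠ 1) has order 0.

b = (-9/8, -3/2, -8/5)
c = (0, -10/11, 115/42)
Ac = (0, 0, -5/77)
Σ b_i: (-9/8)·1 + (-3/2)·1 + (-8/5)·1 = -169/40 ≠ 1 ⇒ order 0.

0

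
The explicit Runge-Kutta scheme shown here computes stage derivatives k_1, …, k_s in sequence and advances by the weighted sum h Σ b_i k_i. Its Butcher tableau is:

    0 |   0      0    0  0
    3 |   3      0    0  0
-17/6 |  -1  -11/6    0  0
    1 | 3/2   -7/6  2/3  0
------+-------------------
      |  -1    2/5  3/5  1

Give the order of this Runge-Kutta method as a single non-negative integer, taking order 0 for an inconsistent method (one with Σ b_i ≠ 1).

b = (-1, 2/5, 3/5, 1)
c = (0, 3, -17/6, 1)
Ac = (0, 0, -11/2, -97/18)
Σ b_i: (-1)·1 + 2/5·1 + 3/5·1 + 1·1 = 1 ✓
b·c: 2/5·3 + 3/5·(-17/6) + 1·1 = 1/2 ✓
b·c²: 2/5·9 + 3/5·289/36 + 1·1 = 113/12 ≠ 1/3 ⇒ order 2.
b·Ac: 3/5·(-11/2) + 1·(-97/18) = -391/45 ≠ 1/6

2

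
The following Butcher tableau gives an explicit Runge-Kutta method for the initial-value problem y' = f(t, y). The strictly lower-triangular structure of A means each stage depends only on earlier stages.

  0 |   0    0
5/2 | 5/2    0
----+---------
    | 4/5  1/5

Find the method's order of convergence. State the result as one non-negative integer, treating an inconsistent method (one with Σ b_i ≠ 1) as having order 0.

2

b = (4/5, 1/5)
c = (0, 5/2)
Σ b_i: 4/5·1 + 1/5·1 = 1 ✓
b·c: 1/5·5/2 = 1/2 ✓; 2 stages ⇒ order 2.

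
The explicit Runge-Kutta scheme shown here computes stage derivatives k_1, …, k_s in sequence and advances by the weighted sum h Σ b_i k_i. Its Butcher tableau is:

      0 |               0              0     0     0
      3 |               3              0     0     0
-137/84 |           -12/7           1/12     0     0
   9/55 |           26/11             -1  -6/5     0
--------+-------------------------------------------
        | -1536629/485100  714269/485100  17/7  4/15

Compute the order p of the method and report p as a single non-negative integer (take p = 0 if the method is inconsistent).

2

b = (-1536629/485100, 714269/485100, 17/7, 4/15)
c = (0, 3, -137/84, 9/55)
Ac = (0, 0, 1/4, -73/70)
Σ b_i: (-1536629/485100)·1 + 714269/485100·1 + 17/7·1 + 4/15·1 = 1 ✓
b·c: 714269/485100·3 + 17/7·(-137/84) + 4/15·9/55 = 1/2 ✓
b·c²: 714269/485100·9 + 17/7·18769/7056 + 4/15·81/3025 = 14731081801/747054000 ≠ 1/3 ⇒ order 2.
b·Ac: 17/7·1/4 + 4/15·(-73/70) = 691/2100 ≠ 1/6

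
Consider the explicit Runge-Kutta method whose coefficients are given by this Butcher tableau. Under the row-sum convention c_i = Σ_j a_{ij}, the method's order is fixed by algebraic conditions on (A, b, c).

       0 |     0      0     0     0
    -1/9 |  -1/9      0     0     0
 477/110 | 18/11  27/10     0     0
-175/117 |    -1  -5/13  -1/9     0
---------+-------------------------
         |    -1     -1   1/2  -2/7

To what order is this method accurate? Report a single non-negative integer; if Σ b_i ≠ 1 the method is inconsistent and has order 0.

0

b = (-1, -1, 1/2, -2/7)
c = (0, -1/9, 477/110, -175/117)
Ac = (0, 0, -3/10, -5651/12870)
Σ b_i: (-1)·1 + (-1)·1 + 1/2·1 + (-2/7)·1 = -25/14 ≠ 1 ⇒ order 0.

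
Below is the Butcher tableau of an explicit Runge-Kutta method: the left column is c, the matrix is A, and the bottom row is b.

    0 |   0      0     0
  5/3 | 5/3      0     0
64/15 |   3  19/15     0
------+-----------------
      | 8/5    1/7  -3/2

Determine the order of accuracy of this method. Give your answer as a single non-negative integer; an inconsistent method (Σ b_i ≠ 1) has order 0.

b = (8/5, 1/7, -3/2)
c = (0, 5/3, 64/15)
Ac = (0, 0, 19/9)
Σ b_i: 8/5·1 + 1/7·1 + (-3/2)·1 = 17/70 ≠ 1 ⇒ order 0.

0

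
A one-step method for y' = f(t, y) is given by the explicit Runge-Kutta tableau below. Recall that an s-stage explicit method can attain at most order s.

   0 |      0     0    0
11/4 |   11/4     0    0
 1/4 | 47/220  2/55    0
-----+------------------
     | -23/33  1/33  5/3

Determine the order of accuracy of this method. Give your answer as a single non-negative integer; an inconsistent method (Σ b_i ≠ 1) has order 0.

3

b = (-23/33, 1/33, 5/3)
c = (0, 11/4, 1/4)
Ac = (0, 0, 1/10)
Σ b_i: (-23/33)·1 + 1/33·1 + 5/3·1 = 1 ✓
b·c: 1/33·11/4 + 5/3·1/4 = 1/2 ✓
b·c²: 1/33·121/16 + 5/3·1/16 = 1/3 ✓
b·Ac: 5/3·1/10 = 1/6 ✓; 3 stages ⇒ order 3.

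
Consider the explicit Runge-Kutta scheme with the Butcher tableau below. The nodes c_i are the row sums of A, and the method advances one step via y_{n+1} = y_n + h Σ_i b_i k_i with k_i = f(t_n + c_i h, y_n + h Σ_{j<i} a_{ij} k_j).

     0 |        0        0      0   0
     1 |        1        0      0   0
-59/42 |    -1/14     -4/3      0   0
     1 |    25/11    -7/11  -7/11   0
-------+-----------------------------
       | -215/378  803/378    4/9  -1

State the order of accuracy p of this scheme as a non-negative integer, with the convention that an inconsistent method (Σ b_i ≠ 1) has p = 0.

b = (-215/378, 803/378, 4/9, -1)
c = (0, 1, -59/42, 1)
Ac = (0, 0, -4/3, 17/66)
Σ b_i: (-215/378)·1 + 803/378·1 + 4/9·1 + (-1)·1 = 1 ✓
b·c: 803/378·1 + 4/9·(-59/42) + (-1)·1 = 1/2 ✓
b·c²: 803/378·1 + 4/9·3481/1764 + (-1)·1 = 15887/7938 ≠ 1/3 ⇒ order 2.
b·Ac: 4/9·(-4/3) + (-1)·17/66 = -505/594 ≠ 1/6

2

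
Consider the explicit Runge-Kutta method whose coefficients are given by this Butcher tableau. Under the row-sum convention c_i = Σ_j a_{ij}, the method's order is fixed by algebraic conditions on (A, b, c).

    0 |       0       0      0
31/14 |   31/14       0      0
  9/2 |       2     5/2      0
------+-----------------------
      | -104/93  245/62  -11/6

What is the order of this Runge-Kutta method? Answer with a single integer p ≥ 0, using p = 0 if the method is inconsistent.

b = (-104/93, 245/62, -11/6)
c = (0, 31/14, 9/2)
Ac = (0, 0, 155/28)
Σ b_i: (-104/93)·1 + 245/62·1 + (-11/6)·1 = 1 ✓
b·c: 245/62·31/14 + (-11/6)·9/2 = 1/2 ✓
b·c²: 245/62·961/196 + (-11/6)·81/4 = -71/4 ≠ 1/3 ⇒ order 2.
b·Ac: (-11/6)·155/28 = -1705/168 ≠ 1/6

2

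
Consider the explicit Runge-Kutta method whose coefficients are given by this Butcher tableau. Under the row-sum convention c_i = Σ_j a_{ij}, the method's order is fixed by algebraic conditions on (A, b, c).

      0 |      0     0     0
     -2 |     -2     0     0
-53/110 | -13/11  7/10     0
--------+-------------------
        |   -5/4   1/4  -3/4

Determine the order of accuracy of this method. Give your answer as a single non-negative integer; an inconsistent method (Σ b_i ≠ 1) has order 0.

0

b = (-5/4, 1/4, -3/4)
c = (0, -2, -53/110)
Ac = (0, 0, -7/5)
Σ b_i: (-5/4)·1 + 1/4·1 + (-3/4)·1 = -7/4 ≠ 1 ⇒ order 0.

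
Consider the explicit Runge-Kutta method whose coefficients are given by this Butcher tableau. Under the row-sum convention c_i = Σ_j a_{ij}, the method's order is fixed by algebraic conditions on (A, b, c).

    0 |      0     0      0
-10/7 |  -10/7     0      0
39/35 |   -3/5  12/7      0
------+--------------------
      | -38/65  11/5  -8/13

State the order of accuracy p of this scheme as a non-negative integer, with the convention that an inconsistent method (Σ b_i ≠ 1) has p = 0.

b = (-38/65, 11/5, -8/13)
c = (0, -10/7, 39/35)
Ac = (0, 0, -120/49)
Σ b_i: (-38/65)·1 + 11/5·1 + (-8/13)·1 = 1 ✓
b·c: 11/5·(-10/7) + (-8/13)·39/35 = -134/35 ≠ 1/2 ⇒ order 1.

1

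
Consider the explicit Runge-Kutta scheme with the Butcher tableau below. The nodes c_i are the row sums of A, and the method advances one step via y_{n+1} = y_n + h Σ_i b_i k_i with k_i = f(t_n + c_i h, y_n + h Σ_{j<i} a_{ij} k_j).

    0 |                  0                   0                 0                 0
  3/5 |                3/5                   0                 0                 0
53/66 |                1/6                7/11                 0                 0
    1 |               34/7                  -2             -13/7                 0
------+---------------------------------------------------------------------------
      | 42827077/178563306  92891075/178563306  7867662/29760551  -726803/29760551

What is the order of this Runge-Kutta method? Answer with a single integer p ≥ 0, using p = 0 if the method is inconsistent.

3

b = (42827077/178563306, 92891075/178563306, 7867662/29760551, -726803/29760551)
c = (0, 3/5, 53/66, 1)
Ac = (0, 0, 21/55, -6217/2310)
Σ b_i: 42827077/178563306·1 + 92891075/178563306·1 + 7867662/29760551·1 + (-726803/29760551)·1 = 1 ✓
b·c: 92891075/178563306·3/5 + 7867662/29760551·53/66 + (-726803/29760551)·1 = 1/2 ✓
b·c²: 92891075/178563306·9/25 + 7867662/29760551·2809/4356 + (-726803/29760551)·1 = 1/3 ✓
b·Ac: 7867662/29760551·21/55 + (-726803/29760551)·(-6217/2310) = 1/6 ✓
b·c³: 92891075/178563306·27/125 + 7867662/29760551·148877/287496 + (-726803/29760551)·1 = 13249106131/58925890980 ≠ 1/4 ⇒ order 3.
b·(c∘Ac): 7867662/29760551·371/1210 + (-726803/29760551)·(-6217/2310) = 131051749/892816530 ≠ 1/8
b·Ac²: 7867662/29760551·63/275 + (-726803/29760551)·(-1461781/762300) = 1265664331/11785178196 ≠ 1/12
b·A²c: (-726803/29760551)·(-39/55) = 2576847/148802755 ≠ 1/24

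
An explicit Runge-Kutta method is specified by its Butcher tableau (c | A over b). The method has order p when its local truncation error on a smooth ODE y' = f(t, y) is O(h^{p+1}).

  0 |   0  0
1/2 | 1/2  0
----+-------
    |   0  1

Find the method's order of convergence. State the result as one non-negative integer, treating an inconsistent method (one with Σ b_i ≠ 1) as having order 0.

b = (0, 1)
c = (0, 1/2)
Σ b_i: 1·1 = 1 ✓
b·c: 1·1/2 = 1/2 ✓; 2 stages ⇒ order 2.

2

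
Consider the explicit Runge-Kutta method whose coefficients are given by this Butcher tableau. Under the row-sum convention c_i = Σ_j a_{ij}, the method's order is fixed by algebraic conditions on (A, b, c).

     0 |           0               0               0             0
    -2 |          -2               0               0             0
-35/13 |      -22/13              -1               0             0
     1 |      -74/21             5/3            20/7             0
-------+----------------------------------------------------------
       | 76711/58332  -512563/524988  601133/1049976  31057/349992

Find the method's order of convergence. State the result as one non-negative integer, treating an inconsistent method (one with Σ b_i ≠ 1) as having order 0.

b = (76711/58332, -512563/524988, 601133/1049976, 31057/349992)
c = (0, -2, -35/13, 1)
Ac = (0, 0, 2, -430/39)
Σ b_i: 76711/58332·1 + (-512563/524988)·1 + 601133/1049976·1 + 31057/349992·1 = 1 ✓
b·c: (-512563/524988)·(-2) + 601133/1049976·(-35/13) + 31057/349992·1 = 1/2 ✓
b·c²: (-512563/524988)·4 + 601133/1049976·1225/169 + 31057/349992·1 = 1/3 ✓
b·Ac: 601133/1049976·2 + 31057/349992·(-430/39) = 1/6 ✓
b·c³: (-512563/524988)·(-8) + 601133/1049976·(-42875/2197) + 31057/349992·1 = -620584/189579 ≠ 1/4 ⇒ order 3.
b·(c∘Ac): 601133/1049976·(-70/13) + 31057/349992·(-430/39) = -355345/87498 ≠ 1/8
b·Ac²: 601133/1049976·(-4) + 31057/349992·13880/507 = 52789/379158 ≠ 1/12
b·A²c: 31057/349992·40/7 = 155285/306243 ≠ 1/24

3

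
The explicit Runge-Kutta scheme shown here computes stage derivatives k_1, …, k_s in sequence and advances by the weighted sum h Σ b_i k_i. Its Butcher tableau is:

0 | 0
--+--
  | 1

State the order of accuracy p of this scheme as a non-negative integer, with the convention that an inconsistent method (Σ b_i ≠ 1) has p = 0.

1

b = (1)
c = (0)
Σ b_i: 1·1 = 1 ✓; 1 stage ⇒ order 1.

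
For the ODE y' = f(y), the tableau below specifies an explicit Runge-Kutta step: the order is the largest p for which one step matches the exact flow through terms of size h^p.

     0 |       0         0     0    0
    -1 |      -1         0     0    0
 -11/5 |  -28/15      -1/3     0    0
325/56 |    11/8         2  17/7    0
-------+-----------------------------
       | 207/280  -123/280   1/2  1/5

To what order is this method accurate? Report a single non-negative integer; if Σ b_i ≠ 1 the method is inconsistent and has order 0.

2

b = (207/280, -123/280, 1/2, 1/5)
c = (0, -1, -11/5, 325/56)
Ac = (0, 0, 1/3, -257/35)
Σ b_i: 207/280·1 + (-123/280)·1 + 1/2·1 + 1/5·1 = 1 ✓
b·c: (-123/280)·(-1) + 1/2·(-11/5) + 1/5·325/56 = 1/2 ✓
b·c²: (-123/280)·1 + 1/2·121/25 + 1/5·105625/3136 = 683413/78400 ≠ 1/3 ⇒ order 2.
b·Ac: 1/2·1/3 + 1/5·(-257/35) = -1367/1050 ≠ 1/6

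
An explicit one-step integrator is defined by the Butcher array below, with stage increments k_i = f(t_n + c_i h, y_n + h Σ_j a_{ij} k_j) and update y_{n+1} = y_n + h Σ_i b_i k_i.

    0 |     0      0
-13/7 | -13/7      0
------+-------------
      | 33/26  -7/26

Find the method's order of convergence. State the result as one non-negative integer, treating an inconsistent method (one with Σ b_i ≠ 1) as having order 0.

b = (33/26, -7/26)
c = (0, -13/7)
Σ b_i: 33/26·1 + (-7/26)·1 = 1 ✓
b·c: (-7/26)·(-13/7) = 1/2 ✓; 2 stages ⇒ order 2.

2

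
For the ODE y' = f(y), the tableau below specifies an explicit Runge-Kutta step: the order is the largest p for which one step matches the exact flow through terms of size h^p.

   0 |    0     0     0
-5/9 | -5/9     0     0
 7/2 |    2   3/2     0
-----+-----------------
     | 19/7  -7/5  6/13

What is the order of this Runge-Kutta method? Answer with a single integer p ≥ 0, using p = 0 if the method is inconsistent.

0

b = (19/7, -7/5, 6/13)
c = (0, -5/9, 7/2)
Ac = (0, 0, -5/6)
Σ b_i: 19/7·1 + (-7/5)·1 + 6/13·1 = 808/455 ≠ 1 ⇒ order 0.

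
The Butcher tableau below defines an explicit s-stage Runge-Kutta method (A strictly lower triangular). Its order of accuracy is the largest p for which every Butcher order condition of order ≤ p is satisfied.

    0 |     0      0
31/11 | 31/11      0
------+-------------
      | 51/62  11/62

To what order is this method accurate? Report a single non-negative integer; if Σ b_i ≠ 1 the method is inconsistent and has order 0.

2

b = (51/62, 11/62)
c = (0, 31/11)
Σ b_i: 51/62·1 + 11/62·1 = 1 ✓
b·c: 11/62·31/11 = 1/2 ✓; 2 stages ⇒ order 2.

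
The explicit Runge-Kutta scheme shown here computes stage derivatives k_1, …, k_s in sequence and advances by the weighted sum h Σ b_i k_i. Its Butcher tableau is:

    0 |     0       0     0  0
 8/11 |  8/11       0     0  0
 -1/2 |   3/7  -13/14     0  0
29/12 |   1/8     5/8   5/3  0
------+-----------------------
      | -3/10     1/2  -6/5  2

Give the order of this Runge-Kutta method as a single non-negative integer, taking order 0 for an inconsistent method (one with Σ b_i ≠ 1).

b = (-3/10, 1/2, -6/5, 2)
c = (0, 8/11, -1/2, 29/12)
Ac = (0, 0, -52/77, -25/66)
Σ b_i: (-3/10)·1 + 1/2·1 + (-6/5)·1 + 2·1 = 1 ✓
b·c: 1/2·8/11 + (-6/5)·(-1/2) + 2·29/12 = 1913/330 ≠ 1/2 ⇒ order 1.

1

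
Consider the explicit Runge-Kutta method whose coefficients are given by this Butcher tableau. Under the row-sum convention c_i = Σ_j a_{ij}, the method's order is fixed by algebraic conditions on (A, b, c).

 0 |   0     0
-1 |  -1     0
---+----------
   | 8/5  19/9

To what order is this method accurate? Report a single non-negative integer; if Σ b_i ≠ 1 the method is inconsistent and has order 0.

0

b = (8/5, 19/9)
c = (0, -1)
Σ b_i: 8/5·1 + 19/9·1 = 167/45 ≠ 1 ⇒ order 0.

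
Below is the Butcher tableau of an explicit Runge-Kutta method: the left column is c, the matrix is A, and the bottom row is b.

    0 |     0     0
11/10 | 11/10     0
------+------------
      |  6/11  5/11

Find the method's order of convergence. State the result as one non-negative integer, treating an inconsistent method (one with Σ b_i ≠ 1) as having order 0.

b = (6/11, 5/11)
c = (0, 11/10)
Σ b_i: 6/11·1 + 5/11·1 = 1 ✓
b·c: 5/11·11/10 = 1/2 ✓; 2 stages ⇒ order 2.

2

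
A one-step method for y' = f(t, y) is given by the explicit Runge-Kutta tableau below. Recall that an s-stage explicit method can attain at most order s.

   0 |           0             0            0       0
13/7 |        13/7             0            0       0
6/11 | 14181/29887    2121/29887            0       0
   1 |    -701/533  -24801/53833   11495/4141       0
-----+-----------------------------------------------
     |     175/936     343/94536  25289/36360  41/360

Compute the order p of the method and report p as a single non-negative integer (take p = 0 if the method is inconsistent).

b = (175/936, 343/94536, 25289/36360, 41/360)
c = (0, 13/7, 6/11, 1)
Ac = (0, 0, 303/2299, 27/41)
Σ b_i: 175/936·1 + 343/94536·1 + 25289/36360·1 + 41/360·1 = 1 ✓
b·c: 343/94536·13/7 + 25289/36360·6/11 + 41/360·1 = 1/2 ✓
b·c²: 343/94536·169/49 + 25289/36360·36/121 + 41/360·1 = 1/3 ✓
b·Ac: 25289/36360·303/2299 + 41/360·27/41 = 1/6 ✓
b·c³: 343/94536·2197/343 + 25289/36360·216/1331 + 41/360·1 = 1/4 ✓
b·(c∘Ac): 25289/36360·1818/25289 + 41/360·27/41 = 1/8 ✓
b·Ac²: 25289/36360·3939/16093 + 41/360·(-219/287) = 1/12 ✓
b·A²c: 41/360·15/41 = 1/24 ✓; 4 stages ⇒ order 4.

4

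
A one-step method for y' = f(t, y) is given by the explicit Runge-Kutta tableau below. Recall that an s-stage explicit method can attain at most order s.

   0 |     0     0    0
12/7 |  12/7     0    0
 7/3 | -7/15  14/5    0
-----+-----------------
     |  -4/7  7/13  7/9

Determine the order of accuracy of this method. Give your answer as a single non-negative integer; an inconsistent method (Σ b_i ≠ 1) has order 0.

0

b = (-4/7, 7/13, 7/9)
c = (0, 12/7, 7/3)
Ac = (0, 0, 24/5)
Σ b_i: (-4/7)·1 + 7/13·1 + 7/9·1 = 610/819 ≠ 1 ⇒ order 0.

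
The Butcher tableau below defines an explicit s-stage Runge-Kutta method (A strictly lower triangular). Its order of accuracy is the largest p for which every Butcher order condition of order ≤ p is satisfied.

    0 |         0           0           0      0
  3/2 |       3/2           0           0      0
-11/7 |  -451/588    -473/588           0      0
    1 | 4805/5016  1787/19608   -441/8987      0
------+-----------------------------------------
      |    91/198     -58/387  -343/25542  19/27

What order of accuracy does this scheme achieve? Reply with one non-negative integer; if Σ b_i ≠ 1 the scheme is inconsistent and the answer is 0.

4

b = (91/198, -58/387, -343/25542, 19/27)
c = (0, 3/2, -11/7, 1)
Ac = (0, 0, -473/392, 65/304)
Σ b_i: 91/198·1 + (-58/387)·1 + (-343/25542)·1 + 19/27·1 = 1 ✓
b·c: (-58/387)·3/2 + (-343/25542)·(-11/7) + 19/27·1 = 1/2 ✓
b·c²: (-58/387)·9/4 + (-343/25542)·121/49 + 19/27·1 = 1/3 ✓
b·Ac: (-343/25542)·(-473/392) + 19/27·65/304 = 1/6 ✓
b·c³: (-58/387)·27/8 + (-343/25542)·(-1331/343) + 19/27·1 = 1/4 ✓
b·(c∘Ac): (-343/25542)·5203/2744 + 19/27·65/304 = 1/8 ✓
b·Ac²: (-343/25542)·(-1419/784) + 19/27·51/608 = 1/12 ✓
b·A²c: 19/27·9/152 = 1/24 ✓; 4 stages ⇒ order 4.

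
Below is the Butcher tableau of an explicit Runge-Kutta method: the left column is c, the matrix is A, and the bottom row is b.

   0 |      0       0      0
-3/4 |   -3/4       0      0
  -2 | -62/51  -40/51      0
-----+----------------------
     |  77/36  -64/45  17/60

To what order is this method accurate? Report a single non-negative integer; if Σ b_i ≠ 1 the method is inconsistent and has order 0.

b = (77/36, -64/45, 17/60)
c = (0, -3/4, -2)
Ac = (0, 0, 10/17)
Σ b_i: 77/36·1 + (-64/45)·1 + 17/60·1 = 1 ✓
b·c: (-64/45)·(-3/4) + 17/60·(-2) = 1/2 ✓
b·c²: (-64/45)·9/16 + 17/60·4 = 1/3 ✓
b·Ac: 17/60·10/17 = 1/6 ✓; 3 stages ⇒ order 3.

3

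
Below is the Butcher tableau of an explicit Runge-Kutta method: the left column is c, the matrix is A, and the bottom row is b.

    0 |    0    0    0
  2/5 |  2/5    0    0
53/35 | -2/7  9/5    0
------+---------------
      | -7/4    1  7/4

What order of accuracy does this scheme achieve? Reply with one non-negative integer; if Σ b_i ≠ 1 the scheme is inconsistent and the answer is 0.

b = (-7/4, 1, 7/4)
c = (0, 2/5, 53/35)
Ac = (0, 0, 18/25)
Σ b_i: (-7/4)·1 + 1·1 + 7/4·1 = 1 ✓
b·c: 1·2/5 + 7/4·53/35 = 61/20 ≠ 1/2 ⇒ order 1.

1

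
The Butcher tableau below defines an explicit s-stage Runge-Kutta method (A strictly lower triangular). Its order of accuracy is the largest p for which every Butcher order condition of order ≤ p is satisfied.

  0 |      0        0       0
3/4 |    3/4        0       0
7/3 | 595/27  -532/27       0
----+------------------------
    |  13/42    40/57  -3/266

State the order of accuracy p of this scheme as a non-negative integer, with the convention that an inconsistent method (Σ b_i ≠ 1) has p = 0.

b = (13/42, 40/57, -3/266)
c = (0, 3/4, 7/3)
Ac = (0, 0, -133/9)
Σ b_i: 13/42·1 + 40/57·1 + (-3/266)·1 = 1 ✓
b·c: 40/57·3/4 + (-3/266)·7/3 = 1/2 ✓
b·c²: 40/57·9/16 + (-3/266)·49/9 = 1/3 ✓
b·Ac: (-3/266)·(-133/9) = 1/6 ✓; 3 stages ⇒ order 3.

3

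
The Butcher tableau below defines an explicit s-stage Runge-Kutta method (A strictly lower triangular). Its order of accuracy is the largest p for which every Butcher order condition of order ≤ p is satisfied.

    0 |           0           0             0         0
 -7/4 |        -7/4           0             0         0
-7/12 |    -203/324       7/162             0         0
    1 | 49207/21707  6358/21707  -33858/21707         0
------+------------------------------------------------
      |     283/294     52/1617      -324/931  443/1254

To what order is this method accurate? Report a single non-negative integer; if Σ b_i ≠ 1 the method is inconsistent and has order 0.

4

b = (283/294, 52/1617, -324/931, 443/1254)
c = (0, -7/4, -7/12, 1)
Ac = (0, 0, -49/648, 176/443)
Σ b_i: 283/294·1 + 52/1617·1 + (-324/931)·1 + 443/1254·1 = 1 ✓
b·c: 52/1617·(-7/4) + (-324/931)·(-7/12) + 443/1254·1 = 1/2 ✓
b·c²: 52/1617·49/16 + (-324/931)·49/144 + 443/1254·1 = 1/3 ✓
b·Ac: (-324/931)·(-49/648) + 443/1254·176/443 = 1/6 ✓
b·c³: 52/1617·(-343/64) + (-324/931)·(-343/1728) + 443/1254·1 = 1/4 ✓
b·(c∘Ac): (-324/931)·343/7776 + 443/1254·176/443 = 1/8 ✓
b·Ac²: (-324/931)·343/2592 + 443/1254·649/1772 = 1/12 ✓
b·A²c: 443/1254·209/1772 = 1/24 ✓; 4 stages ⇒ order 4.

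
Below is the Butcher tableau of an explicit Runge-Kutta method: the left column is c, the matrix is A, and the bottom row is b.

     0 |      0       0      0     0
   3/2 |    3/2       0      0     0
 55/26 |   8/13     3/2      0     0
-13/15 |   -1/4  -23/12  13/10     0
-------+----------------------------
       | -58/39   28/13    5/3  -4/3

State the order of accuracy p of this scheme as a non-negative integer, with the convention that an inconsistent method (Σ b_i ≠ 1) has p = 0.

1

b = (-58/39, 28/13, 5/3, -4/3)
c = (0, 3/2, 55/26, -13/15)
Ac = (0, 0, 9/4, -1/8)
Σ b_i: (-58/39)·1 + 28/13·1 + 5/3·1 + (-4/3)·1 = 1 ✓
b·c: 28/13·3/2 + 5/3·55/26 + (-4/3)·(-13/15) = 9257/1170 ≠ 1/2 ⇒ order 1.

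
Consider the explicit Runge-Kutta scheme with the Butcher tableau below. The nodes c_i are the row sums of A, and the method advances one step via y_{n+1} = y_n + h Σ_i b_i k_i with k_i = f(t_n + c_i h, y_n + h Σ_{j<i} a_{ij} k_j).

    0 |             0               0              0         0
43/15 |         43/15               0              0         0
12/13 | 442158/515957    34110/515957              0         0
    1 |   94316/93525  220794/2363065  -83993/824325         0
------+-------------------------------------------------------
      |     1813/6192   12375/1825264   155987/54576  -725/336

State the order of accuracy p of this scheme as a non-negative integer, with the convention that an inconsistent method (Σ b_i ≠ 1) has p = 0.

b = (1813/6192, 12375/1825264, 155987/54576, -725/336)
c = (0, 43/15, 12/13, 1)
Ac = (0, 0, 2274/11999, 126/725)
Σ b_i: 1813/6192·1 + 12375/1825264·1 + 155987/54576·1 + (-725/336)·1 = 1 ✓
b·c: 12375/1825264·43/15 + 155987/54576·12/13 + (-725/336)·1 = 1/2 ✓
b·c²: 12375/1825264·1849/225 + 155987/54576·144/169 + (-725/336)·1 = 1/3 ✓
b·Ac: 155987/54576·2274/11999 + (-725/336)·126/725 = 1/6 ✓
b·c³: 12375/1825264·79507/3375 + 155987/54576·1728/2197 + (-725/336)·1 = 1/4 ✓
b·(c∘Ac): 155987/54576·27288/155987 + (-725/336)·126/725 = 1/8 ✓
b·Ac²: 155987/54576·32594/59995 + (-725/336)·7406/10875 = 1/12 ✓
b·A²c: (-725/336)·(-14/725) = 1/24 ✓; 4 stages ⇒ order 4.

4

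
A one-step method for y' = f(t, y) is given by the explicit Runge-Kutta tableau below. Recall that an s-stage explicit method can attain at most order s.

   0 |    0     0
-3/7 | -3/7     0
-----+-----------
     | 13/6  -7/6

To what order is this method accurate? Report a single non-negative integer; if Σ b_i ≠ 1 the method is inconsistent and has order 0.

2

b = (13/6, -7/6)
c = (0, -3/7)
Σ b_i: 13/6·1 + (-7/6)·1 = 1 ✓
b·c: (-7/6)·(-3/7) = 1/2 ✓; 2 stages ⇒ order 2.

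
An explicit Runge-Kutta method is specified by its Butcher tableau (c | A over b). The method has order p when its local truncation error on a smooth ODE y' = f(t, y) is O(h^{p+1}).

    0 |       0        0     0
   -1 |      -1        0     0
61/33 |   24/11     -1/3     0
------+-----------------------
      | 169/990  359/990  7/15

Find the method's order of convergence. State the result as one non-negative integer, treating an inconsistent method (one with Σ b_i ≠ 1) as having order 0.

b = (169/990, 359/990, 7/15)
c = (0, -1, 61/33)
Ac = (0, 0, 1/3)
Σ b_i: 169/990·1 + 359/990·1 + 7/15·1 = 1 ✓
b·c: 359/990·(-1) + 7/15·61/33 = 1/2 ✓
b·c²: 359/990·1 + 7/15·3721/1089 = 63941/32670 ≠ 1/3 ⇒ order 2.
b·Ac: 7/15·1/3 = 7/45 ≠ 1/6

2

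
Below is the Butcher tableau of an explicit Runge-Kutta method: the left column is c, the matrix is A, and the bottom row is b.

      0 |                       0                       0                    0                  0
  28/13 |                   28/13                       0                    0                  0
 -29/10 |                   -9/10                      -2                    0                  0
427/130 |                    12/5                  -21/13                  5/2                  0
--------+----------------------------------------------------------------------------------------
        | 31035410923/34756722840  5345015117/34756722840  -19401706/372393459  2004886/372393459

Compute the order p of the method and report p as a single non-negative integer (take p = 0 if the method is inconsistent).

3

b = (31035410923/34756722840, 5345015117/34756722840, -19401706/372393459, 2004886/372393459)
c = (0, 28/13, -29/10, 427/130)
Ac = (0, 0, -56/13, -7253/676)
Σ b_i: 31035410923/34756722840·1 + 5345015117/34756722840·1 + (-19401706/372393459)·1 + 2004886/372393459·1 = 1 ✓
b·c: 5345015117/34756722840·28/13 + (-19401706/372393459)·(-29/10) + 2004886/372393459·427/130 = 1/2 ✓
b·c²: 5345015117/34756722840·784/169 + (-19401706/372393459)·841/100 + 2004886/372393459·182329/16900 = 1/3 ✓
b·Ac: (-19401706/372393459)·(-56/13) + 2004886/372393459·(-7253/676) = 1/6 ✓
b·c³: 5345015117/34756722840·21952/2197 + (-19401706/372393459)·(-24389/1000) + 2004886/372393459·77854483/2197000 = 15723278273681/5244541214250 ≠ 1/4 ⇒ order 3.
b·(c∘Ac): (-19401706/372393459)·812/65 + 2004886/372393459·(-3097031/87880) = -23511839813/27970886476 ≠ 1/8
b·Ac²: (-19401706/372393459)·(-1568/169) + 2004886/372393459·1189117/87880 = 17952089773/32274099780 ≠ 1/12
b·A²c: 2004886/372393459·(-140/13) = -21591080/372393459 ≠ 1/24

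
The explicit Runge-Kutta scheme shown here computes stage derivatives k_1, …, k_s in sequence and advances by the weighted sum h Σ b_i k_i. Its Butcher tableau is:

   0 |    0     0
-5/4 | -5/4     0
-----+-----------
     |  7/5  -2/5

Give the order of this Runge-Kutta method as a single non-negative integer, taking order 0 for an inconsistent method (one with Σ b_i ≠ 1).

b = (7/5, -2/5)
c = (0, -5/4)
Σ b_i: 7/5·1 + (-2/5)·1 = 1 ✓
b·c: (-2/5)·(-5/4) = 1/2 ✓; 2 stages ⇒ order 2.

2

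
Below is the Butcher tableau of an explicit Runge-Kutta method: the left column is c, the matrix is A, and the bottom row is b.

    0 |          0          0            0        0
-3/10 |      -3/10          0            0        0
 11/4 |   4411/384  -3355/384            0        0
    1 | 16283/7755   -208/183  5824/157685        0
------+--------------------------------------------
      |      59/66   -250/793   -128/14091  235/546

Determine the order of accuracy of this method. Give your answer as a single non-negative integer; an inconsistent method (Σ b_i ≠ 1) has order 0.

4

b = (59/66, -250/793, -128/14091, 235/546)
c = (0, -3/10, 11/4, 1)
Ac = (0, 0, 671/256, 104/235)
Σ b_i: 59/66·1 + (-250/793)·1 + (-128/14091)·1 + 235/546·1 = 1 ✓
b·c: (-250/793)·(-3/10) + (-128/14091)·11/4 + 235/546·1 = 1/2 ✓
b·c²: (-250/793)·9/100 + (-128/14091)·121/16 + 235/546·1 = 1/3 ✓
b·Ac: (-128/14091)·671/256 + 235/546·104/235 = 1/6 ✓
b·c³: (-250/793)·(-27/1000) + (-128/14091)·1331/64 + 235/546·1 = 1/4 ✓
b·(c∘Ac): (-128/14091)·7381/1024 + 235/546·104/235 = 1/8 ✓
b·Ac²: (-128/14091)·(-2013/2560) + 235/546·208/1175 = 1/12 ✓
b·A²c: 235/546·91/940 = 1/24 ✓; 4 stages ⇒ order 4.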